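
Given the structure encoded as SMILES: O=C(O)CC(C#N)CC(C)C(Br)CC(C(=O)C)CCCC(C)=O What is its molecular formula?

C17H26BrNO4

Walk through each heavy atom and fill implicit hydrogens from standard valence (C 4, N 3, O 2, S 2, halogen 1):
  atom 1: O, bond orders sum to 2 (valence 2) → 0 H
  atom 2: C, bond orders sum to 4 (valence 4) → 0 H
  atom 3: O, bond orders sum to 1 (valence 2) → 1 H
  atom 4: C, bond orders sum to 2 (valence 4) → 2 H
  atom 5: C, bond orders sum to 3 (valence 4) → 1 H
  atom 6: C, bond orders sum to 4 (valence 4) → 0 H
  atom 7: N, bond orders sum to 3 (valence 3) → 0 H
  atom 8: C, bond orders sum to 2 (valence 4) → 2 H
  atom 9: C, bond orders sum to 3 (valence 4) → 1 H
  atom 10: C, bond orders sum to 1 (valence 4) → 3 H
  atom 11: C, bond orders sum to 3 (valence 4) → 1 H
  atom 12: Br (halogen, monovalent) → 0 H
  atom 13: C, bond orders sum to 2 (valence 4) → 2 H
  atom 14: C, bond orders sum to 3 (valence 4) → 1 H
  atom 15: C, bond orders sum to 4 (valence 4) → 0 H
  atom 16: O, bond orders sum to 2 (valence 2) → 0 H
  atom 17: C, bond orders sum to 1 (valence 4) → 3 H
  atom 18: C, bond orders sum to 2 (valence 4) → 2 H
  atom 19: C, bond orders sum to 2 (valence 4) → 2 H
  atom 20: C, bond orders sum to 2 (valence 4) → 2 H
  atom 21: C, bond orders sum to 4 (valence 4) → 0 H
  atom 22: C, bond orders sum to 1 (valence 4) → 3 H
  atom 23: O, bond orders sum to 2 (valence 2) → 0 H
Totals → C:17, H:26, Br:1, N:1, O:4.
In Hill order: C17H26BrNO4.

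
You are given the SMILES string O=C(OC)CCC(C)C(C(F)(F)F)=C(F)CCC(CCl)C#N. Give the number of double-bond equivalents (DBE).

Degree of unsaturation = (number of rings) + (number of π bonds).
Ring closures in the SMILES: 0.
π bonds: 2 double bonds (each 1 DoU), 1 triple bond (each 2 DoU) → 4 DoU from unsaturation.
Total DoU = 0 + 4 = 4.

4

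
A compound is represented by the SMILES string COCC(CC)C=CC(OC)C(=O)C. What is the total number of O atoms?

3

Scan the SMILES for O atoms (remember two-letter symbols like Cl and Br are single atoms).
Oxygen count: 3.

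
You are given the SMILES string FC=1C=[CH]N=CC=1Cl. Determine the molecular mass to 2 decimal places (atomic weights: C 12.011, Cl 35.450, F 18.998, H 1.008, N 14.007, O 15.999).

First, the molecular formula is C5H3ClFN (counting implicit H from valence).
  C: 5 × 12.011 = 60.055
  Cl: 1 × 35.450 = 35.450
  F: 1 × 18.998 = 18.998
  H: 3 × 1.008 = 3.024
  N: 1 × 14.007 = 14.007
Sum: 5×12.011 + 1×35.450 + 1×18.998 + 3×1.008 + 1×14.007 = 131.534 → 131.53 g/mol.

131.53 g/mol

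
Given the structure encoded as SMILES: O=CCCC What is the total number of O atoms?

1

Scan the SMILES for O atoms (remember two-letter symbols like Cl and Br are single atoms).
Oxygen count: 1.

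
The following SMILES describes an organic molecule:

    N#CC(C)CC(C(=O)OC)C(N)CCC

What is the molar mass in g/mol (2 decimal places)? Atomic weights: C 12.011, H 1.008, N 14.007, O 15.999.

First, the molecular formula is C11H20N2O2 (counting implicit H from valence).
  C: 11 × 12.011 = 132.121
  H: 20 × 1.008 = 20.160
  N: 2 × 14.007 = 28.014
  O: 2 × 15.999 = 31.998
Sum: 11×12.011 + 20×1.008 + 2×14.007 + 2×15.999 = 212.293 → 212.29 g/mol.

212.29 g/mol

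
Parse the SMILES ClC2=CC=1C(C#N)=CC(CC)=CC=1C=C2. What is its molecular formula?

Walk through each heavy atom and fill implicit hydrogens from standard valence (C 4, N 3, O 2, S 2, halogen 1):
  atom 1: Cl (halogen, monovalent) → 0 H
  atom 2: C, bond orders sum to 4 (valence 4) → 0 H
  atom 3: C, bond orders sum to 3 (valence 4) → 1 H
  atom 4: C, bond orders sum to 4 (valence 4) → 0 H
  atom 5: C, bond orders sum to 4 (valence 4) → 0 H
  atom 6: C, bond orders sum to 4 (valence 4) → 0 H
  atom 7: N, bond orders sum to 3 (valence 3) → 0 H
  atom 8: C, bond orders sum to 3 (valence 4) → 1 H
  atom 9: C, bond orders sum to 4 (valence 4) → 0 H
  atom 10: C, bond orders sum to 2 (valence 4) → 2 H
  atom 11: C, bond orders sum to 1 (valence 4) → 3 H
  atom 12: C, bond orders sum to 3 (valence 4) → 1 H
  atom 13: C, bond orders sum to 4 (valence 4) → 0 H
  atom 14: C, bond orders sum to 3 (valence 4) → 1 H
  atom 15: C, bond orders sum to 3 (valence 4) → 1 H
Totals → C:13, H:10, Cl:1, N:1.
In Hill order: C13H10ClN.

C13H10ClN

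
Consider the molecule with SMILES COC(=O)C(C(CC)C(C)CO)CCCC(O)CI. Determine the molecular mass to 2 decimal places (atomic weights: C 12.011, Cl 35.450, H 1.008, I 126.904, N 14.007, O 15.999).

First, the molecular formula is C14H27IO4 (counting implicit H from valence).
  C: 14 × 12.011 = 168.154
  H: 27 × 1.008 = 27.216
  I: 1 × 126.904 = 126.904
  O: 4 × 15.999 = 63.996
Sum: 14×12.011 + 27×1.008 + 1×126.904 + 4×15.999 = 386.270 → 386.27 g/mol.

386.27 g/mol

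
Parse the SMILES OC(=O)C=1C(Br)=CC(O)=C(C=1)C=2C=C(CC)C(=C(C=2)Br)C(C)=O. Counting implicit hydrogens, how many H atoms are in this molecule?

Walk through each heavy atom and fill implicit hydrogens from standard valence (C 4, N 3, O 2, S 2, halogen 1):
  atom 1: O, bond orders sum to 1 (valence 2) → 1 H
  atom 2: C, bond orders sum to 4 (valence 4) → 0 H
  atom 3: O, bond orders sum to 2 (valence 2) → 0 H
  atom 4: C, bond orders sum to 4 (valence 4) → 0 H
  atom 5: C, bond orders sum to 4 (valence 4) → 0 H
  atom 6: Br (halogen, monovalent) → 0 H
  atom 7: C, bond orders sum to 3 (valence 4) → 1 H
  atom 8: C, bond orders sum to 4 (valence 4) → 0 H
  atom 9: O, bond orders sum to 1 (valence 2) → 1 H
  atom 10: C, bond orders sum to 4 (valence 4) → 0 H
  atom 11: C, bond orders sum to 3 (valence 4) → 1 H
  atom 12: C, bond orders sum to 4 (valence 4) → 0 H
  atom 13: C, bond orders sum to 3 (valence 4) → 1 H
  atom 14: C, bond orders sum to 4 (valence 4) → 0 H
  atom 15: C, bond orders sum to 2 (valence 4) → 2 H
  atom 16: C, bond orders sum to 1 (valence 4) → 3 H
  atom 17: C, bond orders sum to 4 (valence 4) → 0 H
  atom 18: C, bond orders sum to 4 (valence 4) → 0 H
  atom 19: C, bond orders sum to 3 (valence 4) → 1 H
  atom 20: Br (halogen, monovalent) → 0 H
  atom 21: C, bond orders sum to 4 (valence 4) → 0 H
  atom 22: C, bond orders sum to 1 (valence 4) → 3 H
  atom 23: O, bond orders sum to 2 (valence 2) → 0 H
Total hydrogens: 14.

14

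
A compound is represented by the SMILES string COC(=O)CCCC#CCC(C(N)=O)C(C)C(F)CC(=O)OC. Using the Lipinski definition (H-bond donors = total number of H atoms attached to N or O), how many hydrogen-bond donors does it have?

2

Donors: find every N or O and count the H atoms it carries.
  atom 2 (O): bond orders sum to 2 → 0 H
  atom 4 (O): bond orders sum to 2 → 0 H
  atom 13 (N): bond orders sum to 1 → 2 H
  atom 14 (O): bond orders sum to 2 → 0 H
  atom 21 (O): bond orders sum to 2 → 0 H
  atom 22 (O): bond orders sum to 2 → 0 H
Lipinski HBD = 2.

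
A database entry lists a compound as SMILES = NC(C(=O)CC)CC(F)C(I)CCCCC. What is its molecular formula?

Walk through each heavy atom and fill implicit hydrogens from standard valence (C 4, N 3, O 2, S 2, halogen 1):
  atom 1: N, bond orders sum to 1 (valence 3) → 2 H
  atom 2: C, bond orders sum to 3 (valence 4) → 1 H
  atom 3: C, bond orders sum to 4 (valence 4) → 0 H
  atom 4: O, bond orders sum to 2 (valence 2) → 0 H
  atom 5: C, bond orders sum to 2 (valence 4) → 2 H
  atom 6: C, bond orders sum to 1 (valence 4) → 3 H
  atom 7: C, bond orders sum to 2 (valence 4) → 2 H
  atom 8: C, bond orders sum to 3 (valence 4) → 1 H
  atom 9: F (halogen, monovalent) → 0 H
  atom 10: C, bond orders sum to 3 (valence 4) → 1 H
  atom 11: I (halogen, monovalent) → 0 H
  atom 12: C, bond orders sum to 2 (valence 4) → 2 H
  atom 13: C, bond orders sum to 2 (valence 4) → 2 H
  atom 14: C, bond orders sum to 2 (valence 4) → 2 H
  atom 15: C, bond orders sum to 2 (valence 4) → 2 H
  atom 16: C, bond orders sum to 1 (valence 4) → 3 H
Totals → C:12, H:23, F:1, I:1, N:1, O:1.

C12H23FINO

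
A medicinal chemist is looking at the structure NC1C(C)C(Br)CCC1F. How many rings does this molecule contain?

1

In SMILES, each pair of matching ring-closure digits denotes one ring-closing bond; the number of such bonds equals the number of independent rings.
Ring-closure bonds here: 1.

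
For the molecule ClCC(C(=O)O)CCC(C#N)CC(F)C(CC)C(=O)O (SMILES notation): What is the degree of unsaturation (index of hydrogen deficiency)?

4

Degree of unsaturation = (number of rings) + (number of π bonds).
Ring closures in the SMILES: 0.
π bonds: 2 double bonds (each 1 DoU), 1 triple bond (each 2 DoU) → 4 DoU from unsaturation.
Total DoU = 0 + 4 = 4.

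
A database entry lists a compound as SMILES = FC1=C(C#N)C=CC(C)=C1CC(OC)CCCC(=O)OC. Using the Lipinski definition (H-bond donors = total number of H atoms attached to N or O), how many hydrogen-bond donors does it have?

0

Donors: find every N or O and count the H atoms it carries.
  atom 5 (N): bond orders sum to 3 → 0 H
  atom 13 (O): bond orders sum to 2 → 0 H
  atom 19 (O): bond orders sum to 2 → 0 H
  atom 20 (O): bond orders sum to 2 → 0 H
Lipinski HBD = 0.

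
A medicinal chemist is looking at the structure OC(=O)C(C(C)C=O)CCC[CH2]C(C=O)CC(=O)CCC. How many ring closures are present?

0

In SMILES, each pair of matching ring-closure digits denotes one ring-closing bond; the number of such bonds equals the number of independent rings.
Ring-closure bonds here: 0.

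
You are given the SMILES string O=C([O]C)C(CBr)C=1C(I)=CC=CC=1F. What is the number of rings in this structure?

In SMILES, each pair of matching ring-closure digits denotes one ring-closing bond; the number of such bonds equals the number of independent rings.
Ring-closure bonds here: 1.

1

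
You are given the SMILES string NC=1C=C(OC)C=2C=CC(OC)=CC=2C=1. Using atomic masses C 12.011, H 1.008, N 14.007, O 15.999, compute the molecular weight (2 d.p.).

First, the molecular formula is C12H13NO2 (counting implicit H from valence).
  C: 12 × 12.011 = 144.132
  H: 13 × 1.008 = 13.104
  N: 1 × 14.007 = 14.007
  O: 2 × 15.999 = 31.998
Sum: 12×12.011 + 13×1.008 + 1×14.007 + 2×15.999 = 203.241 → 203.24 g/mol.

203.24 g/mol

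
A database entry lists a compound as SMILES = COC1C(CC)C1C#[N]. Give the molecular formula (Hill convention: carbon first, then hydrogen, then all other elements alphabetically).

Walk through each heavy atom and fill implicit hydrogens from standard valence (C 4, N 3, O 2, S 2, halogen 1):
  atom 1: C, bond orders sum to 1 (valence 4) → 3 H
  atom 2: O, bond orders sum to 2 (valence 2) → 0 H
  atom 3: C, bond orders sum to 3 (valence 4) → 1 H
  atom 4: C, bond orders sum to 3 (valence 4) → 1 H
  atom 5: C, bond orders sum to 2 (valence 4) → 2 H
  atom 6: C, bond orders sum to 1 (valence 4) → 3 H
  atom 7: C, bond orders sum to 3 (valence 4) → 1 H
  atom 8: C, bond orders sum to 4 (valence 4) → 0 H
  atom 9: N with explicit H count 0
Totals → C:7, H:11, N:1, O:1.

C7H11NO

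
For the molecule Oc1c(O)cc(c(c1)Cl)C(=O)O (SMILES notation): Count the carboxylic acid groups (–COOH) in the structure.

1

The carboxylic acid motif appears at heavy-atom position 10 in the SMILES.
Other groups present: 2 hydroxyl.
Carboxylic acid count: 1.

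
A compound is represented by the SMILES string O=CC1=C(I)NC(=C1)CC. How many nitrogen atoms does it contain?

1

Scan the SMILES for N atoms (remember two-letter symbols like Cl and Br are single atoms).
Nitrogen count: 1.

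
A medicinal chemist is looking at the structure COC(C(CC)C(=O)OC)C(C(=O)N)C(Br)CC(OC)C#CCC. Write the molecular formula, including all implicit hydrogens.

Walk through each heavy atom and fill implicit hydrogens from standard valence (C 4, N 3, O 2, S 2, halogen 1):
  atom 1: C, bond orders sum to 1 (valence 4) → 3 H
  atom 2: O, bond orders sum to 2 (valence 2) → 0 H
  atom 3: C, bond orders sum to 3 (valence 4) → 1 H
  atom 4: C, bond orders sum to 3 (valence 4) → 1 H
  atom 5: C, bond orders sum to 2 (valence 4) → 2 H
  atom 6: C, bond orders sum to 1 (valence 4) → 3 H
  atom 7: C, bond orders sum to 4 (valence 4) → 0 H
  atom 8: O, bond orders sum to 2 (valence 2) → 0 H
  atom 9: O, bond orders sum to 2 (valence 2) → 0 H
  atom 10: C, bond orders sum to 1 (valence 4) → 3 H
  atom 11: C, bond orders sum to 3 (valence 4) → 1 H
  atom 12: C, bond orders sum to 4 (valence 4) → 0 H
  atom 13: O, bond orders sum to 2 (valence 2) → 0 H
  atom 14: N, bond orders sum to 1 (valence 3) → 2 H
  atom 15: C, bond orders sum to 3 (valence 4) → 1 H
  atom 16: Br (halogen, monovalent) → 0 H
  atom 17: C, bond orders sum to 2 (valence 4) → 2 H
  atom 18: C, bond orders sum to 3 (valence 4) → 1 H
  atom 19: O, bond orders sum to 2 (valence 2) → 0 H
  atom 20: C, bond orders sum to 1 (valence 4) → 3 H
  atom 21: C, bond orders sum to 4 (valence 4) → 0 H
  atom 22: C, bond orders sum to 4 (valence 4) → 0 H
  atom 23: C, bond orders sum to 2 (valence 4) → 2 H
  atom 24: C, bond orders sum to 1 (valence 4) → 3 H
Totals → C:17, H:28, Br:1, N:1, O:5.

C17H28BrNO5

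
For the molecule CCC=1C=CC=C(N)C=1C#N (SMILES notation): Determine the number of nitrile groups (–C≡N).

The nitrile motif appears at heavy-atom position 10 in the SMILES.
Other groups present: 1 primary amine.
Nitrile count: 1.

1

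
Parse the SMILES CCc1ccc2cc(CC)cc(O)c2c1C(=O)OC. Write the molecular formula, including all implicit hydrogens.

Walk through each heavy atom and fill implicit hydrogens from standard valence (C 4, N 3, O 2, S 2, halogen 1); for lowercase aromatic atoms, an aromatic c carries 1 H when it has two neighbours and 0 H with three, and aromatic n carries 0 H:
  atom 1: C, bond orders sum to 1 (valence 4) → 3 H
  atom 2: C, bond orders sum to 2 (valence 4) → 2 H
  atom 3: aromatic c, 3 neighbours → 0 H
  atom 4: aromatic c, 2 neighbours → 1 H
  atom 5: aromatic c, 2 neighbours → 1 H
  atom 6: aromatic c, 3 neighbours → 0 H
  atom 7: aromatic c, 2 neighbours → 1 H
  atom 8: aromatic c, 3 neighbours → 0 H
  atom 9: C, bond orders sum to 2 (valence 4) → 2 H
  atom 10: C, bond orders sum to 1 (valence 4) → 3 H
  atom 11: aromatic c, 2 neighbours → 1 H
  atom 12: aromatic c, 3 neighbours → 0 H
  atom 13: O, bond orders sum to 1 (valence 2) → 1 H
  atom 14: aromatic c, 3 neighbours → 0 H
  atom 15: aromatic c, 3 neighbours → 0 H
  atom 16: C, bond orders sum to 4 (valence 4) → 0 H
  atom 17: O, bond orders sum to 2 (valence 2) → 0 H
  atom 18: O, bond orders sum to 2 (valence 2) → 0 H
  atom 19: C, bond orders sum to 1 (valence 4) → 3 H
Totals → C:16, H:18, O:3.

C16H18O3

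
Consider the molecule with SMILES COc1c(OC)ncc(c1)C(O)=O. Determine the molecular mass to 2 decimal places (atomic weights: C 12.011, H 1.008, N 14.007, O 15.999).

183.16 g/mol

First, the molecular formula is C8H9NO4 (counting implicit H from valence).
  C: 8 × 12.011 = 96.088
  H: 9 × 1.008 = 9.072
  N: 1 × 14.007 = 14.007
  O: 4 × 15.999 = 63.996
Sum: 8×12.011 + 9×1.008 + 1×14.007 + 4×15.999 = 183.163 → 183.16 g/mol.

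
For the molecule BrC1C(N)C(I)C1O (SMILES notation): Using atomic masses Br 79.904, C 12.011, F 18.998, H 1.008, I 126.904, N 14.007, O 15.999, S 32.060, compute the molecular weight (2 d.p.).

291.91 g/mol

First, the molecular formula is C4H7BrINO (counting implicit H from valence).
  Br: 1 × 79.904 = 79.904
  C: 4 × 12.011 = 48.044
  H: 7 × 1.008 = 7.056
  I: 1 × 126.904 = 126.904
  N: 1 × 14.007 = 14.007
  O: 1 × 15.999 = 15.999
Sum: 1×79.904 + 4×12.011 + 7×1.008 + 1×126.904 + 1×14.007 + 1×15.999 = 291.914 → 291.91 g/mol.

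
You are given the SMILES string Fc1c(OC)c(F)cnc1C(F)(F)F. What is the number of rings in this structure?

1

In SMILES, each pair of matching ring-closure digits denotes one ring-closing bond; the number of such bonds equals the number of independent rings.
Ring-closure bonds here: 1.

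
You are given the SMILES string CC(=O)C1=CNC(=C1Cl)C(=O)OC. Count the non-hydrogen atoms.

Every atom symbol written in the SMILES (organic subset) is one heavy atom; implicit H are not written.
Heavy atoms by element → C:8, Cl:1, N:1, O:3.
Total: 13.

13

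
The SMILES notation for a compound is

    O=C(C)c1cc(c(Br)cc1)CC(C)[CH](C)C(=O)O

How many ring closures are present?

In SMILES, each pair of matching ring-closure digits denotes one ring-closing bond; the number of such bonds equals the number of independent rings.
Ring-closure bonds here: 1.

1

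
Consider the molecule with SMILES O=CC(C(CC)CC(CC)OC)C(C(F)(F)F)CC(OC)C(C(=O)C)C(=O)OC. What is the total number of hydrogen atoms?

33

Walk through each heavy atom and fill implicit hydrogens from standard valence (C 4, N 3, O 2, S 2, halogen 1):
  atom 1: O, bond orders sum to 2 (valence 2) → 0 H
  atom 2: C, bond orders sum to 3 (valence 4) → 1 H
  atom 3: C, bond orders sum to 3 (valence 4) → 1 H
  atom 4: C, bond orders sum to 3 (valence 4) → 1 H
  atom 5: C, bond orders sum to 2 (valence 4) → 2 H
  atom 6: C, bond orders sum to 1 (valence 4) → 3 H
  atom 7: C, bond orders sum to 2 (valence 4) → 2 H
  atom 8: C, bond orders sum to 3 (valence 4) → 1 H
  atom 9: C, bond orders sum to 2 (valence 4) → 2 H
  atom 10: C, bond orders sum to 1 (valence 4) → 3 H
  atom 11: O, bond orders sum to 2 (valence 2) → 0 H
  atom 12: C, bond orders sum to 1 (valence 4) → 3 H
  atom 13: C, bond orders sum to 3 (valence 4) → 1 H
  atom 14: C, bond orders sum to 4 (valence 4) → 0 H
  atom 15: F (halogen, monovalent) → 0 H
  atom 16: F (halogen, monovalent) → 0 H
  atom 17: F (halogen, monovalent) → 0 H
  atom 18: C, bond orders sum to 2 (valence 4) → 2 H
  atom 19: C, bond orders sum to 3 (valence 4) → 1 H
  atom 20: O, bond orders sum to 2 (valence 2) → 0 H
  atom 21: C, bond orders sum to 1 (valence 4) → 3 H
  atom 22: C, bond orders sum to 3 (valence 4) → 1 H
  atom 23: C, bond orders sum to 4 (valence 4) → 0 H
  atom 24: O, bond orders sum to 2 (valence 2) → 0 H
  atom 25: C, bond orders sum to 1 (valence 4) → 3 H
  atom 26: C, bond orders sum to 4 (valence 4) → 0 H
  atom 27: O, bond orders sum to 2 (valence 2) → 0 H
  atom 28: O, bond orders sum to 2 (valence 2) → 0 H
  atom 29: C, bond orders sum to 1 (valence 4) → 3 H
Total hydrogens: 33.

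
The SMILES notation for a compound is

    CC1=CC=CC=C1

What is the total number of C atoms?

7

Count every carbon token in the SMILES (each C, including those in ring-closure positions and inside branches).
Carbon count: 7.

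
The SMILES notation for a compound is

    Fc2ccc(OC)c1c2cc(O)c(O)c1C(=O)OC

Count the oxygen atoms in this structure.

Scan the SMILES for O atoms (remember two-letter symbols like Cl and Br are single atoms).
Oxygen count: 5.

5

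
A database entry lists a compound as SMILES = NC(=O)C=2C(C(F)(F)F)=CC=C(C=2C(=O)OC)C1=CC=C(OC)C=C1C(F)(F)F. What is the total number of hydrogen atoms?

Walk through each heavy atom and fill implicit hydrogens from standard valence (C 4, N 3, O 2, S 2, halogen 1):
  atom 1: N, bond orders sum to 1 (valence 3) → 2 H
  atom 2: C, bond orders sum to 4 (valence 4) → 0 H
  atom 3: O, bond orders sum to 2 (valence 2) → 0 H
  atom 4: C, bond orders sum to 4 (valence 4) → 0 H
  atom 5: C, bond orders sum to 4 (valence 4) → 0 H
  atom 6: C, bond orders sum to 4 (valence 4) → 0 H
  atom 7: F (halogen, monovalent) → 0 H
  atom 8: F (halogen, monovalent) → 0 H
  atom 9: F (halogen, monovalent) → 0 H
  atom 10: C, bond orders sum to 3 (valence 4) → 1 H
  atom 11: C, bond orders sum to 3 (valence 4) → 1 H
  atom 12: C, bond orders sum to 4 (valence 4) → 0 H
  atom 13: C, bond orders sum to 4 (valence 4) → 0 H
  atom 14: C, bond orders sum to 4 (valence 4) → 0 H
  atom 15: O, bond orders sum to 2 (valence 2) → 0 H
  atom 16: O, bond orders sum to 2 (valence 2) → 0 H
  atom 17: C, bond orders sum to 1 (valence 4) → 3 H
  atom 18: C, bond orders sum to 4 (valence 4) → 0 H
  atom 19: C, bond orders sum to 3 (valence 4) → 1 H
  atom 20: C, bond orders sum to 3 (valence 4) → 1 H
  atom 21: C, bond orders sum to 4 (valence 4) → 0 H
  atom 22: O, bond orders sum to 2 (valence 2) → 0 H
  atom 23: C, bond orders sum to 1 (valence 4) → 3 H
  atom 24: C, bond orders sum to 3 (valence 4) → 1 H
  atom 25: C, bond orders sum to 4 (valence 4) → 0 H
  atom 26: C, bond orders sum to 4 (valence 4) → 0 H
  atom 27: F (halogen, monovalent) → 0 H
  atom 28: F (halogen, monovalent) → 0 H
  atom 29: F (halogen, monovalent) → 0 H
Total hydrogens: 13.

13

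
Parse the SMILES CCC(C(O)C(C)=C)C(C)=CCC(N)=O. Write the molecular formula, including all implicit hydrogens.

Walk through each heavy atom and fill implicit hydrogens from standard valence (C 4, N 3, O 2, S 2, halogen 1):
  atom 1: C, bond orders sum to 1 (valence 4) → 3 H
  atom 2: C, bond orders sum to 2 (valence 4) → 2 H
  atom 3: C, bond orders sum to 3 (valence 4) → 1 H
  atom 4: C, bond orders sum to 3 (valence 4) → 1 H
  atom 5: O, bond orders sum to 1 (valence 2) → 1 H
  atom 6: C, bond orders sum to 4 (valence 4) → 0 H
  atom 7: C, bond orders sum to 1 (valence 4) → 3 H
  atom 8: C, bond orders sum to 2 (valence 4) → 2 H
  atom 9: C, bond orders sum to 4 (valence 4) → 0 H
  atom 10: C, bond orders sum to 1 (valence 4) → 3 H
  atom 11: C, bond orders sum to 3 (valence 4) → 1 H
  atom 12: C, bond orders sum to 2 (valence 4) → 2 H
  atom 13: C, bond orders sum to 4 (valence 4) → 0 H
  atom 14: N, bond orders sum to 1 (valence 3) → 2 H
  atom 15: O, bond orders sum to 2 (valence 2) → 0 H
Totals → C:12, H:21, N:1, O:2.

C12H21NO2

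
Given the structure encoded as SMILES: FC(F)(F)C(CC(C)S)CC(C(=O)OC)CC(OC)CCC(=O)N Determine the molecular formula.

Walk through each heavy atom and fill implicit hydrogens from standard valence (C 4, N 3, O 2, S 2, halogen 1):
  atom 1: F (halogen, monovalent) → 0 H
  atom 2: C, bond orders sum to 4 (valence 4) → 0 H
  atom 3: F (halogen, monovalent) → 0 H
  atom 4: F (halogen, monovalent) → 0 H
  atom 5: C, bond orders sum to 3 (valence 4) → 1 H
  atom 6: C, bond orders sum to 2 (valence 4) → 2 H
  atom 7: C, bond orders sum to 3 (valence 4) → 1 H
  atom 8: C, bond orders sum to 1 (valence 4) → 3 H
  atom 9: S, bond orders sum to 1 (valence 2) → 1 H
  atom 10: C, bond orders sum to 2 (valence 4) → 2 H
  atom 11: C, bond orders sum to 3 (valence 4) → 1 H
  atom 12: C, bond orders sum to 4 (valence 4) → 0 H
  atom 13: O, bond orders sum to 2 (valence 2) → 0 H
  atom 14: O, bond orders sum to 2 (valence 2) → 0 H
  atom 15: C, bond orders sum to 1 (valence 4) → 3 H
  atom 16: C, bond orders sum to 2 (valence 4) → 2 H
  atom 17: C, bond orders sum to 3 (valence 4) → 1 H
  atom 18: O, bond orders sum to 2 (valence 2) → 0 H
  atom 19: C, bond orders sum to 1 (valence 4) → 3 H
  atom 20: C, bond orders sum to 2 (valence 4) → 2 H
  atom 21: C, bond orders sum to 2 (valence 4) → 2 H
  atom 22: C, bond orders sum to 4 (valence 4) → 0 H
  atom 23: O, bond orders sum to 2 (valence 2) → 0 H
  atom 24: N, bond orders sum to 1 (valence 3) → 2 H
Totals → C:15, H:26, F:3, N:1, O:4, S:1.
In Hill order: C15H26F3NO4S.

C15H26F3NO4S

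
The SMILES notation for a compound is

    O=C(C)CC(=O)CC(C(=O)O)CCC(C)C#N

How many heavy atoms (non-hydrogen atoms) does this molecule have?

17

Every atom symbol written in the SMILES (organic subset) is one heavy atom; implicit H are not written.
Heavy atoms by element → C:12, N:1, O:4.
Total: 17.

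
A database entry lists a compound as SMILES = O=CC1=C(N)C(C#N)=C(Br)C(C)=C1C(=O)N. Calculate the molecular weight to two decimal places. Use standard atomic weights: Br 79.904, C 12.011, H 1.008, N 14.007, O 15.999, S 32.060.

282.10 g/mol

First, the molecular formula is C10H8BrN3O2 (counting implicit H from valence).
  Br: 1 × 79.904 = 79.904
  C: 10 × 12.011 = 120.110
  H: 8 × 1.008 = 8.064
  N: 3 × 14.007 = 42.021
  O: 2 × 15.999 = 31.998
Sum: 1×79.904 + 10×12.011 + 8×1.008 + 3×14.007 + 2×15.999 = 282.097 → 282.10 g/mol.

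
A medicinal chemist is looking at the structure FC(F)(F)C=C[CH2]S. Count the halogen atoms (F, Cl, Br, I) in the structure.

3

Halogen atoms appear at heavy-atom positions 1, 3, 4 (3×F).
Other groups present: 1 alkene, 1 thiol.
Halogen count: 3.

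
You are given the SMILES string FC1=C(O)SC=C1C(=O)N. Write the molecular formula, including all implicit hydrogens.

C5H4FNO2S

Walk through each heavy atom and fill implicit hydrogens from standard valence (C 4, N 3, O 2, S 2, halogen 1):
  atom 1: F (halogen, monovalent) → 0 H
  atom 2: C, bond orders sum to 4 (valence 4) → 0 H
  atom 3: C, bond orders sum to 4 (valence 4) → 0 H
  atom 4: O, bond orders sum to 1 (valence 2) → 1 H
  atom 5: S, bond orders sum to 2 (valence 2) → 0 H
  atom 6: C, bond orders sum to 3 (valence 4) → 1 H
  atom 7: C, bond orders sum to 4 (valence 4) → 0 H
  atom 8: C, bond orders sum to 4 (valence 4) → 0 H
  atom 9: O, bond orders sum to 2 (valence 2) → 0 H
  atom 10: N, bond orders sum to 1 (valence 3) → 2 H
Totals → C:5, H:4, F:1, N:1, O:2, S:1.
In Hill order: C5H4FNO2S.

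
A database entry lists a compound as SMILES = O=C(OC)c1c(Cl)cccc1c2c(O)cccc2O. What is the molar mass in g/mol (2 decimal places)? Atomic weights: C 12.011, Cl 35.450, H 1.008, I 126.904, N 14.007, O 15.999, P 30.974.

First, the molecular formula is C14H11ClO4 (counting implicit H from valence).
  C: 14 × 12.011 = 168.154
  Cl: 1 × 35.450 = 35.450
  H: 11 × 1.008 = 11.088
  O: 4 × 15.999 = 63.996
Sum: 14×12.011 + 1×35.450 + 11×1.008 + 4×15.999 = 278.688 → 278.69 g/mol.

278.69 g/mol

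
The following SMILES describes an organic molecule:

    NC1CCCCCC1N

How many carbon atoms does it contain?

7

Count every carbon token in the SMILES (each C, including those in ring-closure positions and inside branches).
Carbon count: 7.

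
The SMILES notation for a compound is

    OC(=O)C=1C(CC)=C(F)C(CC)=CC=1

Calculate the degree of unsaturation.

5

Molecular formula: C11H13FO2.
DoU = (2C + 2 + N − H − X) / 2, where X is the halogen count and O/S are ignored.
    = (2·11 + 2 + 0 − 13 − 1) / 2 = 10 / 2 = 5.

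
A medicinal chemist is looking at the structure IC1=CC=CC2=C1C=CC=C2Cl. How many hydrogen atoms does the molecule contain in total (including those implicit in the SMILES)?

6

Walk through each heavy atom and fill implicit hydrogens from standard valence (C 4, N 3, O 2, S 2, halogen 1):
  atom 1: I (halogen, monovalent) → 0 H
  atom 2: C, bond orders sum to 4 (valence 4) → 0 H
  atom 3: C, bond orders sum to 3 (valence 4) → 1 H
  atom 4: C, bond orders sum to 3 (valence 4) → 1 H
  atom 5: C, bond orders sum to 3 (valence 4) → 1 H
  atom 6: C, bond orders sum to 4 (valence 4) → 0 H
  atom 7: C, bond orders sum to 4 (valence 4) → 0 H
  atom 8: C, bond orders sum to 3 (valence 4) → 1 H
  atom 9: C, bond orders sum to 3 (valence 4) → 1 H
  atom 10: C, bond orders sum to 3 (valence 4) → 1 H
  atom 11: C, bond orders sum to 4 (valence 4) → 0 H
  atom 12: Cl (halogen, monovalent) → 0 H
Total hydrogens: 6.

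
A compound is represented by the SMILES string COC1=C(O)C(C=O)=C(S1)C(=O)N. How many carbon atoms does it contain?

Count every carbon token in the SMILES (each C, including those in ring-closure positions and inside branches).
Carbon count: 7.

7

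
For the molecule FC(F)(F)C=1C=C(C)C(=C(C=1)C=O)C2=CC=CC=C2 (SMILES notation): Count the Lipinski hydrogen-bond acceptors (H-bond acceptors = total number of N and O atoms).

1

N atoms: 0; O atoms: 1.
Lipinski HBA = 0 + 1 = 1.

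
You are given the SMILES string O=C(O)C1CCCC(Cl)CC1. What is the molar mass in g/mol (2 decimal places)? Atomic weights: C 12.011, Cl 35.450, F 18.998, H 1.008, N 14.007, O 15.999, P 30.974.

First, the molecular formula is C8H13ClO2 (counting implicit H from valence).
  C: 8 × 12.011 = 96.088
  Cl: 1 × 35.450 = 35.450
  H: 13 × 1.008 = 13.104
  O: 2 × 15.999 = 31.998
Sum: 8×12.011 + 1×35.450 + 13×1.008 + 2×15.999 = 176.640 → 176.64 g/mol.

176.64 g/mol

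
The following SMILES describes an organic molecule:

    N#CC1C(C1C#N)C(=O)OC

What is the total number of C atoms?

7

Count every carbon token in the SMILES (each C, including those in ring-closure positions and inside branches).
Carbon count: 7.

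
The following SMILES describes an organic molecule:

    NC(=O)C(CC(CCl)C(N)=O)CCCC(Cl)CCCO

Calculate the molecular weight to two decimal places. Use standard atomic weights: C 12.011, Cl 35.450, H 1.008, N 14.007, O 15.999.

First, the molecular formula is C13H24Cl2N2O3 (counting implicit H from valence).
  C: 13 × 12.011 = 156.143
  Cl: 2 × 35.450 = 70.900
  H: 24 × 1.008 = 24.192
  N: 2 × 14.007 = 28.014
  O: 3 × 15.999 = 47.997
Sum: 13×12.011 + 2×35.450 + 24×1.008 + 2×14.007 + 3×15.999 = 327.246 → 327.25 g/mol.

327.25 g/mol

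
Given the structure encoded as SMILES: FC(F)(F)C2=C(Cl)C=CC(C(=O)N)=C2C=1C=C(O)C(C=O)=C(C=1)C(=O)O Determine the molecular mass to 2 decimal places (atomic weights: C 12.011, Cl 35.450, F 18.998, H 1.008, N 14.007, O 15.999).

First, the molecular formula is C16H9ClF3NO5 (counting implicit H from valence).
  C: 16 × 12.011 = 192.176
  Cl: 1 × 35.450 = 35.450
  F: 3 × 18.998 = 56.994
  H: 9 × 1.008 = 9.072
  N: 1 × 14.007 = 14.007
  O: 5 × 15.999 = 79.995
Sum: 16×12.011 + 1×35.450 + 3×18.998 + 9×1.008 + 1×14.007 + 5×15.999 = 387.694 → 387.69 g/mol.

387.69 g/mol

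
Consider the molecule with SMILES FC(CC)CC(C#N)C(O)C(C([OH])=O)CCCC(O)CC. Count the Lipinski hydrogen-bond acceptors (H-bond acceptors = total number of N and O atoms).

N atoms: 1; O atoms: 4.
Lipinski HBA = 1 + 4 = 5.

5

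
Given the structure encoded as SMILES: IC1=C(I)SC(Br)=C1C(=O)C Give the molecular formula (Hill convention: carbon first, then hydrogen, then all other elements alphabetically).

C6H3BrI2OS

Walk through each heavy atom and fill implicit hydrogens from standard valence (C 4, N 3, O 2, S 2, halogen 1):
  atom 1: I (halogen, monovalent) → 0 H
  atom 2: C, bond orders sum to 4 (valence 4) → 0 H
  atom 3: C, bond orders sum to 4 (valence 4) → 0 H
  atom 4: I (halogen, monovalent) → 0 H
  atom 5: S, bond orders sum to 2 (valence 2) → 0 H
  atom 6: C, bond orders sum to 4 (valence 4) → 0 H
  atom 7: Br (halogen, monovalent) → 0 H
  atom 8: C, bond orders sum to 4 (valence 4) → 0 H
  atom 9: C, bond orders sum to 4 (valence 4) → 0 H
  atom 10: O, bond orders sum to 2 (valence 2) → 0 H
  atom 11: C, bond orders sum to 1 (valence 4) → 3 H
Totals → C:6, H:3, Br:1, I:2, O:1, S:1.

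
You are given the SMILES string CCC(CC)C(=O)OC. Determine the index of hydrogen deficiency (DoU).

1

Degree of unsaturation = (number of rings) + (number of π bonds).
Ring closures in the SMILES: 0.
π bonds: 1 double bond (each 1 DoU) → 1 DoU from unsaturation.
Total DoU = 0 + 1 = 1.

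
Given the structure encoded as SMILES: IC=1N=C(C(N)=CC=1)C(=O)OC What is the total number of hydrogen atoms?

7

Walk through each heavy atom and fill implicit hydrogens from standard valence (C 4, N 3, O 2, S 2, halogen 1):
  atom 1: I (halogen, monovalent) → 0 H
  atom 2: C, bond orders sum to 4 (valence 4) → 0 H
  atom 3: N, bond orders sum to 3 (valence 3) → 0 H
  atom 4: C, bond orders sum to 4 (valence 4) → 0 H
  atom 5: C, bond orders sum to 4 (valence 4) → 0 H
  atom 6: N, bond orders sum to 1 (valence 3) → 2 H
  atom 7: C, bond orders sum to 3 (valence 4) → 1 H
  atom 8: C, bond orders sum to 3 (valence 4) → 1 H
  atom 9: C, bond orders sum to 4 (valence 4) → 0 H
  atom 10: O, bond orders sum to 2 (valence 2) → 0 H
  atom 11: O, bond orders sum to 2 (valence 2) → 0 H
  atom 12: C, bond orders sum to 1 (valence 4) → 3 H
Total hydrogens: 7.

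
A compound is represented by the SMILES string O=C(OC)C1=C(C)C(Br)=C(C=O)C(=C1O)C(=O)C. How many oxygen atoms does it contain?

Scan the SMILES for O atoms (remember two-letter symbols like Cl and Br are single atoms).
Oxygen count: 5.

5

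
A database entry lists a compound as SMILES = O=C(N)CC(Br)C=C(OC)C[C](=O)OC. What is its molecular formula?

C9H14BrNO4

Walk through each heavy atom and fill implicit hydrogens from standard valence (C 4, N 3, O 2, S 2, halogen 1):
  atom 1: O, bond orders sum to 2 (valence 2) → 0 H
  atom 2: C, bond orders sum to 4 (valence 4) → 0 H
  atom 3: N, bond orders sum to 1 (valence 3) → 2 H
  atom 4: C, bond orders sum to 2 (valence 4) → 2 H
  atom 5: C, bond orders sum to 3 (valence 4) → 1 H
  atom 6: Br (halogen, monovalent) → 0 H
  atom 7: C, bond orders sum to 3 (valence 4) → 1 H
  atom 8: C, bond orders sum to 4 (valence 4) → 0 H
  atom 9: O, bond orders sum to 2 (valence 2) → 0 H
  atom 10: C, bond orders sum to 1 (valence 4) → 3 H
  atom 11: C, bond orders sum to 2 (valence 4) → 2 H
  atom 12: C with explicit H count 0
  atom 13: O, bond orders sum to 2 (valence 2) → 0 H
  atom 14: O, bond orders sum to 2 (valence 2) → 0 H
  atom 15: C, bond orders sum to 1 (valence 4) → 3 H
Totals → C:9, H:14, Br:1, N:1, O:4.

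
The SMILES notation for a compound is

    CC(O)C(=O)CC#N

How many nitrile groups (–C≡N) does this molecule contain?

1

The nitrile motif appears at heavy-atom position 7 in the SMILES.
Other groups present: 1 hydroxyl, 1 ketone.
Nitrile count: 1.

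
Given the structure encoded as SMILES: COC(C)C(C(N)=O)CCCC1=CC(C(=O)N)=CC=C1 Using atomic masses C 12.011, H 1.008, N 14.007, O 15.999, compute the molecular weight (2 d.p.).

First, the molecular formula is C15H22N2O3 (counting implicit H from valence).
  C: 15 × 12.011 = 180.165
  H: 22 × 1.008 = 22.176
  N: 2 × 14.007 = 28.014
  O: 3 × 15.999 = 47.997
Sum: 15×12.011 + 22×1.008 + 2×14.007 + 3×15.999 = 278.352 → 278.35 g/mol.

278.35 g/mol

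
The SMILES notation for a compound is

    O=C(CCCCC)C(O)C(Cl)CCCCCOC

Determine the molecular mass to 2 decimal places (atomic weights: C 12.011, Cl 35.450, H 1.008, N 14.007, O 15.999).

278.82 g/mol

First, the molecular formula is C14H27ClO3 (counting implicit H from valence).
  C: 14 × 12.011 = 168.154
  Cl: 1 × 35.450 = 35.450
  H: 27 × 1.008 = 27.216
  O: 3 × 15.999 = 47.997
Sum: 14×12.011 + 1×35.450 + 27×1.008 + 3×15.999 = 278.817 → 278.82 g/mol.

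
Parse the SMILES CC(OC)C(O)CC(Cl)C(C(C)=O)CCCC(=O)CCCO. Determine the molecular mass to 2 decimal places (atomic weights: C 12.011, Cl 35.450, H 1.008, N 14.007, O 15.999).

336.85 g/mol

First, the molecular formula is C16H29ClO5 (counting implicit H from valence).
  C: 16 × 12.011 = 192.176
  Cl: 1 × 35.450 = 35.450
  H: 29 × 1.008 = 29.232
  O: 5 × 15.999 = 79.995
Sum: 16×12.011 + 1×35.450 + 29×1.008 + 5×15.999 = 336.853 → 336.85 g/mol.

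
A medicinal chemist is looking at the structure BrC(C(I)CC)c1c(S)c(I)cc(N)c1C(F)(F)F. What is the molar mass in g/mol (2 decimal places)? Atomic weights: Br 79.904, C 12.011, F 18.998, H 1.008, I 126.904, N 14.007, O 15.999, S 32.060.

579.98 g/mol

First, the molecular formula is C11H11BrF3I2NS (counting implicit H from valence).
  Br: 1 × 79.904 = 79.904
  C: 11 × 12.011 = 132.121
  F: 3 × 18.998 = 56.994
  H: 11 × 1.008 = 11.088
  I: 2 × 126.904 = 253.808
  N: 1 × 14.007 = 14.007
  S: 1 × 32.060 = 32.060
Sum: 1×79.904 + 11×12.011 + 3×18.998 + 11×1.008 + 2×126.904 + 1×14.007 + 1×32.060 = 579.982 → 579.98 g/mol.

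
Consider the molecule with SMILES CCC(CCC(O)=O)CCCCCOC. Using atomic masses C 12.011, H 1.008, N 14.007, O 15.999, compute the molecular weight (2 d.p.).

216.32 g/mol

First, the molecular formula is C12H24O3 (counting implicit H from valence).
  C: 12 × 12.011 = 144.132
  H: 24 × 1.008 = 24.192
  O: 3 × 15.999 = 47.997
Sum: 12×12.011 + 24×1.008 + 3×15.999 = 216.321 → 216.32 g/mol.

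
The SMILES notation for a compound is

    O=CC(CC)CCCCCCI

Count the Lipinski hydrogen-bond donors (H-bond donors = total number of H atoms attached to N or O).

Donors: find every N or O and count the H atoms it carries.
  atom 1 (O): bond orders sum to 2 → 0 H
Lipinski HBD = 0.

0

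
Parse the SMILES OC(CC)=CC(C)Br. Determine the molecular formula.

C6H11BrO

Walk through each heavy atom and fill implicit hydrogens from standard valence (C 4, N 3, O 2, S 2, halogen 1):
  atom 1: O, bond orders sum to 1 (valence 2) → 1 H
  atom 2: C, bond orders sum to 4 (valence 4) → 0 H
  atom 3: C, bond orders sum to 2 (valence 4) → 2 H
  atom 4: C, bond orders sum to 1 (valence 4) → 3 H
  atom 5: C, bond orders sum to 3 (valence 4) → 1 H
  atom 6: C, bond orders sum to 3 (valence 4) → 1 H
  atom 7: C, bond orders sum to 1 (valence 4) → 3 H
  atom 8: Br (halogen, monovalent) → 0 H
Totals → C:6, H:11, Br:1, O:1.
In Hill order: C6H11BrO.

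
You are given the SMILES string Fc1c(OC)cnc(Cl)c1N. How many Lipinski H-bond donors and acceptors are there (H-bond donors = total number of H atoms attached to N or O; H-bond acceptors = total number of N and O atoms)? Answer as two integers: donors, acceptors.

Donors: find every N or O and count the H atoms it carries.
  atom 4 (O): bond orders sum to 2 → 0 H
  atom 7 (N): bond orders sum to 3 → 0 H
  atom 11 (N): bond orders sum to 1 → 2 H
Lipinski HBD = 2.
Acceptors: N atoms = 2, O atoms = 1 → HBA = 3.

2, 3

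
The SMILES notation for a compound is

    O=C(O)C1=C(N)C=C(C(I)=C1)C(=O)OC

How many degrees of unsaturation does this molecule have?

6

Molecular formula: C9H8INO4.
DoU = (2C + 2 + N − H − X) / 2, where X is the halogen count and O/S are ignored.
    = (2·9 + 2 + 1 − 8 − 1) / 2 = 12 / 2 = 6.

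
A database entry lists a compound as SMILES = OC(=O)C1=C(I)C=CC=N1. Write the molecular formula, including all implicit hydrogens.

C6H4INO2

Walk through each heavy atom and fill implicit hydrogens from standard valence (C 4, N 3, O 2, S 2, halogen 1):
  atom 1: O, bond orders sum to 1 (valence 2) → 1 H
  atom 2: C, bond orders sum to 4 (valence 4) → 0 H
  atom 3: O, bond orders sum to 2 (valence 2) → 0 H
  atom 4: C, bond orders sum to 4 (valence 4) → 0 H
  atom 5: C, bond orders sum to 4 (valence 4) → 0 H
  atom 6: I (halogen, monovalent) → 0 H
  atom 7: C, bond orders sum to 3 (valence 4) → 1 H
  atom 8: C, bond orders sum to 3 (valence 4) → 1 H
  atom 9: C, bond orders sum to 3 (valence 4) → 1 H
  atom 10: N, bond orders sum to 3 (valence 3) → 0 H
Totals → C:6, H:4, I:1, N:1, O:2.
In Hill order: C6H4INO2.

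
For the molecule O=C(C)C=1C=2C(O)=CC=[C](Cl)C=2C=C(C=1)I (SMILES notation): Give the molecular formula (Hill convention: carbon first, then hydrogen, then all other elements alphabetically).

Walk through each heavy atom and fill implicit hydrogens from standard valence (C 4, N 3, O 2, S 2, halogen 1):
  atom 1: O, bond orders sum to 2 (valence 2) → 0 H
  atom 2: C, bond orders sum to 4 (valence 4) → 0 H
  atom 3: C, bond orders sum to 1 (valence 4) → 3 H
  atom 4: C, bond orders sum to 4 (valence 4) → 0 H
  atom 5: C, bond orders sum to 4 (valence 4) → 0 H
  atom 6: C, bond orders sum to 4 (valence 4) → 0 H
  atom 7: O, bond orders sum to 1 (valence 2) → 1 H
  atom 8: C, bond orders sum to 3 (valence 4) → 1 H
  atom 9: C, bond orders sum to 3 (valence 4) → 1 H
  atom 10: C with explicit H count 0
  atom 11: Cl (halogen, monovalent) → 0 H
  atom 12: C, bond orders sum to 4 (valence 4) → 0 H
  atom 13: C, bond orders sum to 3 (valence 4) → 1 H
  atom 14: C, bond orders sum to 4 (valence 4) → 0 H
  atom 15: C, bond orders sum to 3 (valence 4) → 1 H
  atom 16: I (halogen, monovalent) → 0 H
Totals → C:12, H:8, Cl:1, I:1, O:2.
In Hill order: C12H8ClIO2.

C12H8ClIO2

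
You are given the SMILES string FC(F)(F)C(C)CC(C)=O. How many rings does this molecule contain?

In SMILES, each pair of matching ring-closure digits denotes one ring-closing bond; the number of such bonds equals the number of independent rings.
Ring-closure bonds here: 0.

0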